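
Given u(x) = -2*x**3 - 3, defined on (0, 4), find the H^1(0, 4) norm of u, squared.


||u||_{H^1}^2 = 613868/35

The H^1 norm (squared) on an interval (0, L) is
  ||u||_{H^1}^2 = ∫_0^L u(x)^2 dx + ∫_0^L u'(x)^2 dx.
Compute u'(x) = -6*x**2.
Then u(x)^2 = 4*x**6 + 12*x**3 + 9 and u'(x)^2 = 36*x**4.
Integrate each monomial from 0 to 4 using ∫_0^4 c·x^n dx = c·4^(n+1)/(n+1):
  ∫_0^4 u(x)^2 dx = ∫_0^4 (4*x^6 + 12*x^3 + 9) dx. Term by term:
    ∫_0^4 4*x^6 dx = 65536/7;  ∫_0^4 12*x^3 dx = 768;  ∫_0^4 9 dx = 36.
  Sum: 65536/7 + 768 + 36 = 71164/7.
  ∫_0^4 u'(x)^2 dx = ∫_0^4 (36*x^4) dx. Term by term:
    ∫_0^4 36*x^4 dx = 36864/5.
Adding: ||u||_{H^1}^2 = 71164/7 + 36864/5 = 613868/35.


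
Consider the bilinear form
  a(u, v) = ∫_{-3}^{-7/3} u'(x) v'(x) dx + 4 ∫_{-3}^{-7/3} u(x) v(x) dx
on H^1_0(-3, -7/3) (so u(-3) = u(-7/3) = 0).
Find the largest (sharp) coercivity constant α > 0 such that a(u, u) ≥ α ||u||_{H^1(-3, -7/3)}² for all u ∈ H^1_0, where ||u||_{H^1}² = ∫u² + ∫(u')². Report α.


α = 1

Coercivity of a(·,·) on H^1_0(-3, -7/3) means a(u, u) ≥ α ||u||_{H^1}² for every u ∈ H^1_0.
The interval has length L = 2/3, and Poincaré/coercivity depend only on L. Here a(u, u) = ∫(u')² + (4)·∫u².
Here c = 4 ≥ 1, so a(u,u) = ∫(u')² + c∫u² ≥ ∫(u')² + ∫u² = ||u||_{H^1}², i.e. α = 1 works. No larger α is possible: a(u,u) ≥ α||u||_{H^1}² means (1−α)∫(u')² ≥ (α−c)∫u², and for the modes u_n = sin(nπ(x−x₀)/L) (x₀ the left endpoint) one has ∫u_n²/∫(u_n')² = (L/(nπ))² → 0, so a(u_n,u_n)/||u_n||_{H^1}² → 1. Hence the optimal constant is α = 1.
Therefore α = 1.


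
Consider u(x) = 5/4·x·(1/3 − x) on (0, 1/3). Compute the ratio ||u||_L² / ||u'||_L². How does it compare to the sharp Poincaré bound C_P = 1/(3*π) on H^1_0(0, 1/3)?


||u||_L² / ||u'||_L² = sqrt(10)/30 < C_P = 1/(3*π).

u(x) = 5/4·x·(1/3 − x), so u'(x) = 5/12 - 5*x/2.
u(x) = 5/4·x·(1/3 − x) vanishes at x = 0 and x = 1/3, so u ∈ H^1_0(0, 1/3). Differentiate via the product rule and integrate the resulting polynomials term by term.
  ∫_0^1/3 u² dx = ∫_0^1/3 (25*x^4/16 - 25*x^3/24 + 25*x^2/144) dx. Term by term:
    ∫_0^1/3 25*x^4/16 dx = 5/3888;  ∫_0^1/3 -25*x^3/24 dx = -25/7776;  ∫_0^1/3 25*x^2/144 dx = 25/11664.
  Sum: 5/3888 − 25/7776 + 25/11664 = 5/23328.
  ∫_0^1/3 (u')² dx = ∫_0^1/3 (25*x^2/4 - 25*x/12 + 25/144) dx. Term by term:
    ∫_0^1/3 25*x^2/4 dx = 25/324;  ∫_0^1/3 -25*x/12 dx = -25/216;  ∫_0^1/3 25/144 dx = 25/432.
  Sum: 25/324 − 25/216 + 25/432 = 25/1296.
∫_0^1/3 u² dx = 5/23328, so ||u||_L² = sqrt(10)/216.
∫_0^1/3 (u')² dx = 25/1296, so ||u'||_L² = 5/36.
Ratio ||u||_L² / ||u'||_L² = sqrt(10)/30.
Sharp Poincaré constant on H^1_0(0, 1/3) is C_P = L/π = 1/(3*π), achieved by sin(3*π·x).
A polynomial bump cannot attain the sharp Poincaré constant (only the first sine eigenfunction does), so the ratio is strictly less than C_P, consistent with ||u||_L² ≤ C_P ||u'||_L².


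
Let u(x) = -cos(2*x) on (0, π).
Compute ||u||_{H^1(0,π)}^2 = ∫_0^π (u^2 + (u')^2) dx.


||u||_{H^1(0,π)}^2 = 5*π/2

u'(x) = 2*sin(2*x).
Expand u² and (u')² and integrate term by term on (0, π), using: for integers n ≥ 1, ∫_0^π sin²(nx) dx = ∫_0^π cos²(nx) dx = π/2; for n ≠ n', ∫_0^π sin(nx)sin(n'x) dx = ∫_0^π cos(nx)cos(n'x) dx = 0; and by product-to-sum, ∫_0^π sin(nx)cos(n'x) dx = ½∫_0^π [sin((n+n')x) + sin((n−n')x)] dx, which is 0 when n+n' is even and 2n/(n²−n'²) when n+n' is odd (it need not vanish on (0, π)).
  u² squared terms: (-1)²·∫cos(2x)² dx = 1·π/2 = π/2.
  So ∫_0^π u² dx = π/2.
  (u')² squared terms: (2)²·∫sin(2x)² dx = 4·π/2 = 2*π.
  So ∫_0^π (u')² dx = 2*π.
||u||_{H^1}^2 = (π/2) + (2*π) = 5*π/2.


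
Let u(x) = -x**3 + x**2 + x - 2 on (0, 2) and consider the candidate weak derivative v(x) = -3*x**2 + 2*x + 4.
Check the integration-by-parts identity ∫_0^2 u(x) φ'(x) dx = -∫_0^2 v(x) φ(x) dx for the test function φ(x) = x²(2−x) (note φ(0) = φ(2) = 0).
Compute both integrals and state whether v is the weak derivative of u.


LHS = 28/15, RHS = -32/15. No, v is not the weak derivative of u.

u(x) = -x**3 + x**2 + x - 2, classical derivative u'(x) = -3*x**2 + 2*x + 1.
φ(x) = x²(2−x), so φ'(x) = x*(4 - 3*x).
Note φ(0) = φ(2) = 0, so the boundary term u·φ vanishes.
LHS = ∫_0^2 u(x) φ'(x) dx = ∫_0^2 (3*x^5 - 7*x^4 + x^3 + 10*x^2 - 8*x) dx. Term by term:
  ∫_0^2 3*x^5 dx = 32;  ∫_0^2 -7*x^4 dx = -224/5;  ∫_0^2 x^3 dx = 4;
  ∫_0^2 10*x^2 dx = 80/3;  ∫_0^2 -8*x dx = -16.
Sum: 32 − 224/5 + 4 + 80/3 − 16 = 28/15.
So LHS = 28/15.
∫_0^2 v(x) φ(x) dx = ∫_0^2 (3*x^5 - 8*x^4 + 8*x^2) dx. Term by term:
  ∫_0^2 3*x^5 dx = 32;  ∫_0^2 -8*x^4 dx = -256/5;  ∫_0^2 8*x^2 dx = 64/3.
Sum: 32 − 256/5 + 64/3 = 32/15.
So RHS = -∫_0^2 v(x) φ(x) dx = -32/15.
LHS − RHS = 4 ≠ 0, so the identity fails.
(For a valid weak derivative the identity must hold for EVERY test function, in particular this one. The failure shows v is NOT the weak derivative of u.)
Correct weak derivative would be u'(x) = -3*x**2 + 2*x + 1.


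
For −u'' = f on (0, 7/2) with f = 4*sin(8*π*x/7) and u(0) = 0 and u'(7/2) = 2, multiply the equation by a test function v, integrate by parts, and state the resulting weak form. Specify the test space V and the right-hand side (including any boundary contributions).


V = {v ∈ H^1(0, 7/2) : v(0) = 0} (test functions vanish at x = 0 where u is specified); weak form: ∫_0^7/2 u'v' dx = ∫_0^7/2 (4*sin(8*π*x/7)) v dx + 2·v(7/2) for all v ∈ V.

Multiply both sides by a test function v and integrate from 0 to 7/2:
  ∫_0^7/2 −u''(x) v(x) dx = ∫_0^7/2 f(x) v(x) dx.
Integrate the LHS by parts once:
  ∫_0^7/2 −u'' v dx = −[u'(x) v(x)]_0^7/2 + ∫_0^7/2 u'(x) v'(x) dx.
Thus ∫_0^7/2 u'(x) v'(x) dx = ∫_0^7/2 f(x) v(x) dx + [u'(x) v(x)]_0^7/2.
Choose V so that boundary terms are either known or forced to vanish.
Mixed BC: u(0) = 0 (Dirichlet) and u'(7/2) = 2 (Neumann). Define V = {v ∈ H^1(0, 7/2) : v(0) = 0}. Then [u' v]_0^7/2 = u'(7/2)·v(7/2) − u'(0)·0 = 2·v(7/2).
Weak formulation: find u (satisfying any essential BC) such that ∫_0^7/2 u'(x) v'(x) dx = ∫_0^7/2 f v dx + 2·v(7/2) for all v ∈ V (Dirichlet at 0 absorbed into V; Neumann datum at x = 7/2 contributes the boundary term).
Substituting f(x) = 4*sin(8*π*x/7), the right-hand side is ∫_0^7/2 (4*sin(8*π*x/7)) v dx + 2·v(7/2).


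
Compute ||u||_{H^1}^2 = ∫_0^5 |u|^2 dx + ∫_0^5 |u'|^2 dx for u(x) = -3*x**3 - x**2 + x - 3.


||u||_{H^1}^2 = 3597925/21

The H^1 norm (squared) on an interval (0, L) is
  ||u||_{H^1}^2 = ∫_0^L u(x)^2 dx + ∫_0^L u'(x)^2 dx.
Compute u'(x) = -9*x**2 - 2*x + 1.
Then u(x)^2 = 9*x**6 + 6*x**5 - 5*x**4 + 16*x**3 + 7*x**2 - 6*x + 9 and u'(x)^2 = 81*x**4 + 36*x**3 - 14*x**2 - 4*x + 1.
Integrate each monomial from 0 to 5 using ∫_0^5 c·x^n dx = c·5^(n+1)/(n+1):
  ∫_0^5 u(x)^2 dx = ∫_0^5 (9*x^6 + 6*x^5 - 5*x^4 + 16*x^3 + 7*x^2 - 6*x + 9) dx. Term by term:
    ∫_0^5 9*x^6 dx = 703125/7;  ∫_0^5 6*x^5 dx = 15625;  ∫_0^5 -5*x^4 dx = -3125;
    ∫_0^5 16*x^3 dx = 2500;  ∫_0^5 7*x^2 dx = 875/3;  ∫_0^5 -6*x dx = -75;
    ∫_0^5 9 dx = 45.
  Sum: 703125/7 + 15625 − 3125 + 2500 + 875/3 − 75 + 45 = 2429870/21.
  ∫_0^5 u'(x)^2 dx = ∫_0^5 (81*x^4 + 36*x^3 - 14*x^2 - 4*x + 1) dx. Term by term:
    ∫_0^5 81*x^4 dx = 50625;  ∫_0^5 36*x^3 dx = 5625;  ∫_0^5 -14*x^2 dx = -1750/3;
    ∫_0^5 -4*x dx = -50;  ∫_0^5 1 dx = 5.
  Sum: 50625 + 5625 − 1750/3 − 50 + 5 = 166865/3.
Adding: ||u||_{H^1}^2 = 2429870/21 + 166865/3 = 3597925/21.


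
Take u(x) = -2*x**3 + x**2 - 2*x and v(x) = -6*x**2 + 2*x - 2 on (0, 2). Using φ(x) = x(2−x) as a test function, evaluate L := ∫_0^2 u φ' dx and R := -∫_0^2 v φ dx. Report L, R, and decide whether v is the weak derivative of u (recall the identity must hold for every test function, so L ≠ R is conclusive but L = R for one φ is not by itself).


LHS = 48/5, RHS = 48/5. Yes, v = u' weakly.

u(x) = -2*x**3 + x**2 - 2*x, classical derivative u'(x) = -6*x**2 + 2*x - 2.
φ(x) = x(2−x), so φ'(x) = 2 - 2*x.
Note φ(0) = φ(2) = 0, so the boundary term u·φ vanishes.
LHS = ∫_0^2 u(x) φ'(x) dx = ∫_0^2 (4*x^4 - 6*x^3 + 6*x^2 - 4*x) dx. Term by term:
  ∫_0^2 4*x^4 dx = 128/5;  ∫_0^2 -6*x^3 dx = -24;  ∫_0^2 6*x^2 dx = 16;
  ∫_0^2 -4*x dx = -8.
Sum: 128/5 − 24 + 16 − 8 = 48/5.
So LHS = 48/5.
∫_0^2 v(x) φ(x) dx = ∫_0^2 (6*x^4 - 14*x^3 + 6*x^2 - 4*x) dx. Term by term:
  ∫_0^2 6*x^4 dx = 192/5;  ∫_0^2 -14*x^3 dx = -56;  ∫_0^2 6*x^2 dx = 16;
  ∫_0^2 -4*x dx = -8.
Sum: 192/5 − 56 + 16 − 8 = -48/5.
So RHS = -∫_0^2 v(x) φ(x) dx = 48/5.
LHS = RHS, so the identity holds for this test φ.
Moreover u is smooth here and v(x) = u'(x) = -6*x**2 + 2*x - 2 pointwise, so the identity holds for every test function. Hence v is the weak derivative of u.


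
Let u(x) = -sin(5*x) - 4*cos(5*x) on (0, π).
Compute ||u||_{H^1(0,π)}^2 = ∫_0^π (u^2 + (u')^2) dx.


||u||_{H^1(0,π)}^2 = 221*π

u'(x) = 20*sin(5*x) - 5*cos(5*x).
Expand u² and (u')² and integrate term by term on (0, π), using: for integers n ≥ 1, ∫_0^π sin²(nx) dx = ∫_0^π cos²(nx) dx = π/2; for n ≠ n', ∫_0^π sin(nx)sin(n'x) dx = ∫_0^π cos(nx)cos(n'x) dx = 0; and by product-to-sum, ∫_0^π sin(nx)cos(n'x) dx = ½∫_0^π [sin((n+n')x) + sin((n−n')x)] dx, which is 0 when n+n' is even and 2n/(n²−n'²) when n+n' is odd (it need not vanish on (0, π)).
  u² squared terms: (-1)²·∫sin(5x)² dx = 1·π/2 = π/2;  (-4)²·∫cos(5x)² dx = 16·π/2 = 8*π.
  u² cross terms: 2·(-1)·(-4)·∫sin(5x)·cos(5x) dx = 8·(0) = 0.
  So ∫_0^π u² dx = π/2 + 8*π + 0 = 17*π/2.
  (u')² squared terms: (-5)²·∫cos(5x)² dx = 25·π/2 = 25*π/2;  (20)²·∫sin(5x)² dx = 400·π/2 = 200*π.
  (u')² cross terms: 2·(-5)·(20)·∫cos(5x)·sin(5x) dx = -200·(0) = 0.
  So ∫_0^π (u')² dx = 25*π/2 + 200*π + 0 = 425*π/2.
||u||_{H^1}^2 = (17*π/2) + (425*π/2) = 221*π.


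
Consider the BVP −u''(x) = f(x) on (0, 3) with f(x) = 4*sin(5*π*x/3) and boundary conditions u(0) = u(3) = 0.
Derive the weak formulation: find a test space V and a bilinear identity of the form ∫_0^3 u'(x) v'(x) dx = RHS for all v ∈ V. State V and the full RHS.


V = H^1_0(0, 3) (so v(0) = v(3) = 0); weak form: ∫_0^3 u'v' dx = ∫_0^3 (4*sin(5*π*x/3)) v dx for all v ∈ V.

Multiply both sides by a test function v and integrate from 0 to 3:
  ∫_0^3 −u''(x) v(x) dx = ∫_0^3 f(x) v(x) dx.
Integrate the LHS by parts once:
  ∫_0^3 −u'' v dx = −[u'(x) v(x)]_0^3 + ∫_0^3 u'(x) v'(x) dx.
Thus ∫_0^3 u'(x) v'(x) dx = ∫_0^3 f(x) v(x) dx + [u'(x) v(x)]_0^3.
Choose V so that boundary terms are either known or forced to vanish.
u is Dirichlet: u(0) = u(3) = 0. Let V = H^1_0(0, 3); then v(0) = v(3) = 0, and [u' v]_0^3 = 0.
Weak formulation: find u (satisfying any essential BC) such that ∫_0^3 u'(x) v'(x) dx = ∫_0^3 f v dx for all v ∈ V.
Substituting f(x) = 4*sin(5*π*x/3), the right-hand side is ∫_0^3 (4*sin(5*π*x/3)) v dx.


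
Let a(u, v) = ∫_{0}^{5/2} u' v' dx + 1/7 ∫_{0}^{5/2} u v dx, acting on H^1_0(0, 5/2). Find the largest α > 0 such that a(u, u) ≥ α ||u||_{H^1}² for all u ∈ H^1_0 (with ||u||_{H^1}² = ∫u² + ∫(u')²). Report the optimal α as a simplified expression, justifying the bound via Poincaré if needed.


α = (25 + 28*π^2)/(7*(25 + 4*π^2))

Coercivity of a(·,·) on H^1_0(0, 5/2) means a(u, u) ≥ α ||u||_{H^1}² for every u ∈ H^1_0.
The interval has length L = 5/2, and Poincaré/coercivity depend only on L. Here a(u, u) = ∫(u')² + (1/7)·∫u².
Here 0 < c = 1/7 < 1. The condition a(u,u) ≥ α||u||_{H^1}² reads (1−α)∫(u')² ≥ (α−c)∫u². Any admissible α is ≤ 1 (rapidly oscillating u have ∫u²/∫(u')² → 0), and α = 1 would force 0 ≥ (1−c)∫u², impossible since c < 1; so 1−α > 0. By the sharp Poincaré inequality on H^1_0 of an interval of length L, ∫(u')² ≥ (π/L)²∫u² with equality for the first sine mode sin(π(x−x₀)/L) (x₀ the left endpoint), so the inequality holds for all u iff (1−α)(π/L)² ≥ α − c, i.e. α ≤ ((π/L)² + c)/((π/L)² + 1) = (1 + c(L/π)²)/(1 + (L/π)²). With (π/L)² = 4*π^2/25 and c = 1/7, the largest admissible constant is α = ((π/L)² + c)/((π/L)² + 1).
Simplifying, α = (25 + 28*π^2)/(7*(25 + 4*π^2)).


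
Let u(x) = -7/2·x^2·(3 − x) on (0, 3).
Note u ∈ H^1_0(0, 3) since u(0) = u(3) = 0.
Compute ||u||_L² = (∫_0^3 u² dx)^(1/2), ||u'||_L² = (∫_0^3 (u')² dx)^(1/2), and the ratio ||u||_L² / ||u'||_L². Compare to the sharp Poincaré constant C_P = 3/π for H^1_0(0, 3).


||u||_L² / ||u'||_L² = 3*sqrt(14)/14 < C_P = 3/π.

u(x) = -7/2·x^2·(3 − x), so u'(x) = 21*x*(x - 2)/2.
u(x) = -7/2·x^2·(3 − x) vanishes at x = 0 and x = 3, so u ∈ H^1_0(0, 3). Differentiate via the product rule and integrate the resulting polynomials term by term.
  ∫_0^3 u² dx = ∫_0^3 (49*x^6/4 - 147*x^5/2 + 441*x^4/4) dx. Term by term:
    ∫_0^3 49*x^6/4 dx = 15309/4;  ∫_0^3 -147*x^5/2 dx = -35721/4;  ∫_0^3 441*x^4/4 dx = 107163/20.
  Sum: 15309/4 − 35721/4 + 107163/20 = 5103/20.
  ∫_0^3 (u')² dx = ∫_0^3 (441*x^4/4 - 441*x^3 + 441*x^2) dx. Term by term:
    ∫_0^3 441*x^4/4 dx = 107163/20;  ∫_0^3 -441*x^3 dx = -35721/4;  ∫_0^3 441*x^2 dx = 3969.
  Sum: 107163/20 − 35721/4 + 3969 = 3969/10.
∫_0^3 u² dx = 5103/20, so ||u||_L² = 27*sqrt(35)/10.
∫_0^3 (u')² dx = 3969/10, so ||u'||_L² = 63*sqrt(10)/10.
Ratio ||u||_L² / ||u'||_L² = 3*sqrt(14)/14.
Sharp Poincaré constant on H^1_0(0, 3) is C_P = L/π = 3/π, achieved by sin(π/3·x).
A polynomial bump cannot attain the sharp Poincaré constant (only the first sine eigenfunction does), so the ratio is strictly less than C_P, consistent with ||u||_L² ≤ C_P ||u'||_L².


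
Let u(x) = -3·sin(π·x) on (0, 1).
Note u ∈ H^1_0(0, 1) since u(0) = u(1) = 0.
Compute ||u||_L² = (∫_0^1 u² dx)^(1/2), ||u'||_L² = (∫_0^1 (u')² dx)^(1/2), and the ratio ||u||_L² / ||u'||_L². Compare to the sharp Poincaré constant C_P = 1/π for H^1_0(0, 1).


||u||_L² / ||u'||_L² = 1/π = C_P.

u(x) = -3·sin(π·x), so u'(x) = -3*π*cos(π*x).
Writing u(x) = A·sin(kπx/L) with A = -3 and k = 1, use ∫_0^L sin²(kπx/L) dx = L/2 and ∫_0^L cos²(kπx/L) dx = L/2.
u² = 9·sin²(π·x) and (u')² = 9*π^2·cos²(π·x), and each of sin², cos² integrates to L/2 = 1/2 over (0, 1).
∫_0^1 u² dx = 9/2, so ||u||_L² = 3*sqrt(2)/2.
∫_0^1 (u')² dx = 9*π^2/2, so ||u'||_L² = 3*sqrt(2)*π/2.
Ratio ||u||_L² / ||u'||_L² = 1/π.
Sharp Poincaré constant on H^1_0(0, 1) is C_P = L/π = 1/π, achieved by sin(π·x).
This is the k = 1 eigenfunction (up to amplitude), so the ratio equals the sharp Poincaré constant exactly.


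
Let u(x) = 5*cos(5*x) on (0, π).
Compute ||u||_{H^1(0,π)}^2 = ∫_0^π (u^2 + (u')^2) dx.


||u||_{H^1(0,π)}^2 = 325*π

u'(x) = -25*sin(5*x).
Expand u² and (u')² and integrate term by term on (0, π), using: for integers n ≥ 1, ∫_0^π sin²(nx) dx = ∫_0^π cos²(nx) dx = π/2; for n ≠ n', ∫_0^π sin(nx)sin(n'x) dx = ∫_0^π cos(nx)cos(n'x) dx = 0; and by product-to-sum, ∫_0^π sin(nx)cos(n'x) dx = ½∫_0^π [sin((n+n')x) + sin((n−n')x)] dx, which is 0 when n+n' is even and 2n/(n²−n'²) when n+n' is odd (it need not vanish on (0, π)).
  u² squared terms: (5)²·∫cos(5x)² dx = 25·π/2 = 25*π/2.
  So ∫_0^π u² dx = 25*π/2.
  (u')² squared terms: (-25)²·∫sin(5x)² dx = 625·π/2 = 625*π/2.
  So ∫_0^π (u')² dx = 625*π/2.
||u||_{H^1}^2 = (25*π/2) + (625*π/2) = 325*π.


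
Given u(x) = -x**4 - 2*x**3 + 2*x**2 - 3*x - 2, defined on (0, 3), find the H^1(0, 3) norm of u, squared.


||u||_{H^1}^2 = 1198173/70

The H^1 norm (squared) on an interval (0, L) is
  ||u||_{H^1}^2 = ∫_0^L u(x)^2 dx + ∫_0^L u'(x)^2 dx.
Compute u'(x) = -4*x**3 - 6*x**2 + 4*x - 3.
Then u(x)^2 = x**8 + 4*x**7 - 2*x**5 + 20*x**4 - 4*x**3 + x**2 + 12*x + 4 and u'(x)^2 = 16*x**6 + 48*x**5 + 4*x**4 - 24*x**3 + 52*x**2 - 24*x + 9.
Integrate each monomial from 0 to 3 using ∫_0^3 c·x^n dx = c·3^(n+1)/(n+1):
  ∫_0^3 u(x)^2 dx = ∫_0^3 (x^8 + 4*x^7 - 2*x^5 + 20*x^4 - 4*x^3 + x^2 + 12*x + 4) dx. Term by term:
    ∫_0^3 x^8 dx = 2187;  ∫_0^3 4*x^7 dx = 6561/2;  ∫_0^3 -2*x^5 dx = -243;
    ∫_0^3 20*x^4 dx = 972;  ∫_0^3 -4*x^3 dx = -81;  ∫_0^3 x^2 dx = 9;
    ∫_0^3 12*x dx = 54;  ∫_0^3 4 dx = 12.
  Sum: 2187 + 6561/2 − 243 + 972 − 81 + 9 + 54 + 12 = 12381/2.
  ∫_0^3 u'(x)^2 dx = ∫_0^3 (16*x^6 + 48*x^5 + 4*x^4 - 24*x^3 + 52*x^2 - 24*x + 9) dx. Term by term:
    ∫_0^3 16*x^6 dx = 34992/7;  ∫_0^3 48*x^5 dx = 5832;  ∫_0^3 4*x^4 dx = 972/5;
    ∫_0^3 -24*x^3 dx = -486;  ∫_0^3 52*x^2 dx = 468;  ∫_0^3 -24*x dx = -108;
    ∫_0^3 9 dx = 27.
  Sum: 34992/7 + 5832 + 972/5 − 486 + 468 − 108 + 27 = 382419/35.
Adding: ||u||_{H^1}^2 = 12381/2 + 382419/35 = 1198173/70.


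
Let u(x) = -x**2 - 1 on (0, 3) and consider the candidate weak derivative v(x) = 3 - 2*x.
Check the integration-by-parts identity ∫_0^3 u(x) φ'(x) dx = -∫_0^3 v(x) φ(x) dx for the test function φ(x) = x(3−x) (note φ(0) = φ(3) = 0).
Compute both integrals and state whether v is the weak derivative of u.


LHS = 27/2, RHS = 0. No, v is not the weak derivative of u.

u(x) = -x**2 - 1, classical derivative u'(x) = -2*x.
φ(x) = x(3−x), so φ'(x) = 3 - 2*x.
Note φ(0) = φ(3) = 0, so the boundary term u·φ vanishes.
LHS = ∫_0^3 u(x) φ'(x) dx = ∫_0^3 (2*x^3 - 3*x^2 + 2*x - 3) dx. Term by term:
  ∫_0^3 2*x^3 dx = 81/2;  ∫_0^3 -3*x^2 dx = -27;  ∫_0^3 2*x dx = 9;
  ∫_0^3 -3 dx = -9.
Sum: 81/2 − 27 + 9 − 9 = 27/2.
So LHS = 27/2.
∫_0^3 v(x) φ(x) dx = ∫_0^3 (2*x^3 - 9*x^2 + 9*x) dx. Term by term:
  ∫_0^3 2*x^3 dx = 81/2;  ∫_0^3 -9*x^2 dx = -81;  ∫_0^3 9*x dx = 81/2.
Sum: 81/2 − 81 + 81/2 = 0.
So RHS = -∫_0^3 v(x) φ(x) dx = 0.
LHS − RHS = 27/2 ≠ 0, so the identity fails.
(For a valid weak derivative the identity must hold for EVERY test function, in particular this one. The failure shows v is NOT the weak derivative of u.)
Correct weak derivative would be u'(x) = -2*x.


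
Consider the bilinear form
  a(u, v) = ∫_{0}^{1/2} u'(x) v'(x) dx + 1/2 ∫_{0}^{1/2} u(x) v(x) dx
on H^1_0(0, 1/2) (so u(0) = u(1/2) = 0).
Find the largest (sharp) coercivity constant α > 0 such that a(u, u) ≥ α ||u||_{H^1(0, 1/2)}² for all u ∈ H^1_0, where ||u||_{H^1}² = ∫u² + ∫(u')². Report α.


α = (1 + 8*π^2)/(2*(1 + 4*π^2))

Coercivity of a(·,·) on H^1_0(0, 1/2) means a(u, u) ≥ α ||u||_{H^1}² for every u ∈ H^1_0.
The interval has length L = 1/2, and Poincaré/coercivity depend only on L. Here a(u, u) = ∫(u')² + (1/2)·∫u².
Here 0 < c = 1/2 < 1. The condition a(u,u) ≥ α||u||_{H^1}² reads (1−α)∫(u')² ≥ (α−c)∫u². Any admissible α is ≤ 1 (rapidly oscillating u have ∫u²/∫(u')² → 0), and α = 1 would force 0 ≥ (1−c)∫u², impossible since c < 1; so 1−α > 0. By the sharp Poincaré inequality on H^1_0 of an interval of length L, ∫(u')² ≥ (π/L)²∫u² with equality for the first sine mode sin(π(x−x₀)/L) (x₀ the left endpoint), so the inequality holds for all u iff (1−α)(π/L)² ≥ α − c, i.e. α ≤ ((π/L)² + c)/((π/L)² + 1) = (1 + c(L/π)²)/(1 + (L/π)²). With (π/L)² = 4*π^2 and c = 1/2, the largest admissible constant is α = ((π/L)² + c)/((π/L)² + 1).
Simplifying, α = (1 + 8*π^2)/(2*(1 + 4*π^2)).


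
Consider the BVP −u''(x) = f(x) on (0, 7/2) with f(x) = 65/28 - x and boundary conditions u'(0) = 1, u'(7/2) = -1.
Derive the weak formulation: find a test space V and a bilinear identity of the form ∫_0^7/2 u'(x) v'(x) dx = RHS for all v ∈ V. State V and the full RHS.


V = H^1(0, 7/2) (v unrestricted at boundary; u is determined up to an additive constant); weak form: ∫_0^7/2 u'v' dx = ∫_0^7/2 (65/28 - x) v dx − v(7/2) − v(0) for all v ∈ V.

Multiply both sides by a test function v and integrate from 0 to 7/2:
  ∫_0^7/2 −u''(x) v(x) dx = ∫_0^7/2 f(x) v(x) dx.
Integrate the LHS by parts once:
  ∫_0^7/2 −u'' v dx = −[u'(x) v(x)]_0^7/2 + ∫_0^7/2 u'(x) v'(x) dx.
Thus ∫_0^7/2 u'(x) v'(x) dx = ∫_0^7/2 f(x) v(x) dx + [u'(x) v(x)]_0^7/2.
Choose V so that boundary terms are either known or forced to vanish.
u has inhomogeneous Neumann u'(0) = 1, u'(7/2) = -1. [u' v]_0^7/2 = (-1)·v(7/2) − (1)·v(0) = − v(7/2) − v(0). Take V = H^1(0, 7/2); boundary term becomes part of RHS.
Weak formulation: find u (satisfying any essential BC) such that ∫_0^7/2 u'(x) v'(x) dx = ∫_0^7/2 f v dx − v(7/2) − v(0) for all v ∈ V (Neumann data are natural BCs: they enter the RHS as boundary terms).
Substituting f(x) = 65/28 - x, the right-hand side is ∫_0^7/2 (65/28 - x) v dx − v(7/2) − v(0).
Compatibility check (pure Neumann): taking v ≡ 1 ∈ V gives 0 = ∫_0^7/2 f dx + (-1) − (1), i.e. ∫_0^7/2 f dx must equal u'(0) − u'(7/2) = 2. Indeed ∫_0^7/2 (65/28 - x) dx = 2, so the data are compatible. The solution is then unique only up to an additive constant (fix it e.g. by requiring ∫_0^7/2 u dx = 0).


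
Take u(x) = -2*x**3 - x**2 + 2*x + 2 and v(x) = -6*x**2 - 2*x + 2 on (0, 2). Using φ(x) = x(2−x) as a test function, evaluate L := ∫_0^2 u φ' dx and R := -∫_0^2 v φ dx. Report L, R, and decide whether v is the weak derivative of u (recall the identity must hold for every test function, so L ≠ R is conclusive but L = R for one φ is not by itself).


LHS = 48/5, RHS = 48/5. Yes, v = u' weakly.

u(x) = -2*x**3 - x**2 + 2*x + 2, classical derivative u'(x) = -6*x**2 - 2*x + 2.
φ(x) = x(2−x), so φ'(x) = 2 - 2*x.
Note φ(0) = φ(2) = 0, so the boundary term u·φ vanishes.
LHS = ∫_0^2 u(x) φ'(x) dx = ∫_0^2 (4*x^4 - 2*x^3 - 6*x^2 + 4) dx. Term by term:
  ∫_0^2 4*x^4 dx = 128/5;  ∫_0^2 -2*x^3 dx = -8;  ∫_0^2 -6*x^2 dx = -16;
  ∫_0^2 4 dx = 8.
Sum: 128/5 − 8 − 16 + 8 = 48/5.
So LHS = 48/5.
∫_0^2 v(x) φ(x) dx = ∫_0^2 (6*x^4 - 10*x^3 - 6*x^2 + 4*x) dx. Term by term:
  ∫_0^2 6*x^4 dx = 192/5;  ∫_0^2 -10*x^3 dx = -40;  ∫_0^2 -6*x^2 dx = -16;
  ∫_0^2 4*x dx = 8.
Sum: 192/5 − 40 − 16 + 8 = -48/5.
So RHS = -∫_0^2 v(x) φ(x) dx = 48/5.
LHS = RHS, so the identity holds for this test φ.
Moreover u is smooth here and v(x) = u'(x) = -6*x**2 - 2*x + 2 pointwise, so the identity holds for every test function. Hence v is the weak derivative of u.


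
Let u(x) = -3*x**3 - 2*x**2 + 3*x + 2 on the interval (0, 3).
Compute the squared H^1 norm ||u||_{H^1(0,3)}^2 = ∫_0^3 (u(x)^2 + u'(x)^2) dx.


||u||_{H^1}^2 = 285252/35

The H^1 norm (squared) on an interval (0, L) is
  ||u||_{H^1}^2 = ∫_0^L u(x)^2 dx + ∫_0^L u'(x)^2 dx.
Compute u'(x) = -9*x**2 - 4*x + 3.
Then u(x)^2 = 9*x**6 + 12*x**5 - 14*x**4 - 24*x**3 + x**2 + 12*x + 4 and u'(x)^2 = 81*x**4 + 72*x**3 - 38*x**2 - 24*x + 9.
Integrate each monomial from 0 to 3 using ∫_0^3 c·x^n dx = c·3^(n+1)/(n+1):
  ∫_0^3 u(x)^2 dx = ∫_0^3 (9*x^6 + 12*x^5 - 14*x^4 - 24*x^3 + x^2 + 12*x + 4) dx. Term by term:
    ∫_0^3 9*x^6 dx = 19683/7;  ∫_0^3 12*x^5 dx = 1458;  ∫_0^3 -14*x^4 dx = -3402/5;
    ∫_0^3 -24*x^3 dx = -486;  ∫_0^3 x^2 dx = 9;  ∫_0^3 12*x dx = 54;
    ∫_0^3 4 dx = 12.
  Sum: 19683/7 + 1458 − 3402/5 − 486 + 9 + 54 + 12 = 111246/35.
  ∫_0^3 u'(x)^2 dx = ∫_0^3 (81*x^4 + 72*x^3 - 38*x^2 - 24*x + 9) dx. Term by term:
    ∫_0^3 81*x^4 dx = 19683/5;  ∫_0^3 72*x^3 dx = 1458;  ∫_0^3 -38*x^2 dx = -342;
    ∫_0^3 -24*x dx = -108;  ∫_0^3 9 dx = 27.
  Sum: 19683/5 + 1458 − 342 − 108 + 27 = 24858/5.
Adding: ||u||_{H^1}^2 = 111246/35 + 24858/5 = 285252/35.


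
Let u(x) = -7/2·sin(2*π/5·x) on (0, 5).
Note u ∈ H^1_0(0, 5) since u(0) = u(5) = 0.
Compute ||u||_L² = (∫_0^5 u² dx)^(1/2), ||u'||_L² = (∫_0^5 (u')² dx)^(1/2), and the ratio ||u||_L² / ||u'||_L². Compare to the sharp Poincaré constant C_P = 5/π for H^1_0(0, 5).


||u||_L² / ||u'||_L² = 5/(2*π) < C_P = 5/π.

u(x) = -7/2·sin(2*π/5·x), so u'(x) = -7*π*cos(2*π*x/5)/5.
Writing u(x) = A·sin(kπx/L) with A = -7/2 and k = 2, use ∫_0^L sin²(kπx/L) dx = L/2 and ∫_0^L cos²(kπx/L) dx = L/2.
u² = 49/4·sin²(2*π/5·x) and (u')² = 49*π^2/25·cos²(2*π/5·x), and each of sin², cos² integrates to L/2 = 5/2 over (0, 5).
∫_0^5 u² dx = 245/8, so ||u||_L² = 7*sqrt(10)/4.
∫_0^5 (u')² dx = 49*π^2/10, so ||u'||_L² = 7*sqrt(10)*π/10.
Ratio ||u||_L² / ||u'||_L² = 5/(2*π).
Sharp Poincaré constant on H^1_0(0, 5) is C_P = L/π = 5/π, achieved by sin(π/5·x).
This is the k = 2 harmonic; the ratio L/(kπ) is strictly less than C_P = L/π, consistent with the sharp inequality ||u||_L² ≤ C_P ||u'||_L².


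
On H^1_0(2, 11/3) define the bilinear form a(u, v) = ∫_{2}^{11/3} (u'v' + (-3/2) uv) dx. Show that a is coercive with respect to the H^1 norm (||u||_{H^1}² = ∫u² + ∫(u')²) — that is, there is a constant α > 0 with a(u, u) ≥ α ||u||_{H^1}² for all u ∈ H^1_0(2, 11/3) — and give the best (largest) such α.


α = 3*(-25 + 6*π^2)/(2*(25 + 9*π^2))

Coercivity of a(·,·) on H^1_0(2, 11/3) means a(u, u) ≥ α ||u||_{H^1}² for every u ∈ H^1_0.
The interval has length L = 5/3, and Poincaré/coercivity depend only on L. Here a(u, u) = ∫(u')² + (-3/2)·∫u².
Here c = -3/2 < 0 with |c| < (π/L)² = 9*π^2/25, so coercivity still holds. The condition a(u,u) ≥ α||u||_{H^1}² reads (1−α)∫(u')² ≥ (α−c)∫u². Any admissible α is ≤ 1 (rapidly oscillating u have ∫u²/∫(u')² → 0), and α = 1 would force 0 ≥ (1−c)∫u², impossible since c < 1; so 1−α > 0. By the sharp Poincaré inequality on H^1_0 of an interval of length L, ∫(u')² ≥ (π/L)²∫u² with equality for the first sine mode sin(π(x−x₀)/L) (x₀ the left endpoint), so the inequality holds for all u iff (1−α)(π/L)² ≥ α − c, i.e. α ≤ ((π/L)² + c)/((π/L)² + 1) = (1 + c(L/π)²)/(1 + (L/π)²). (Direct route, valid since c ≤ 0: Poincaré gives c∫u² ≥ c(L/π)²∫(u')², so a(u,u) ≥ (1 + c(L/π)²)∫(u')², while ||u||_{H^1}² ≤ (1 + (L/π)²)∫(u')²; dividing yields the same α.) With (π/L)² = 9*π^2/25 and c = -3/2, the largest admissible constant is α = ((π/L)² + c)/((π/L)² + 1).
Simplifying, α = 3*(-25 + 6*π^2)/(2*(25 + 9*π^2)).


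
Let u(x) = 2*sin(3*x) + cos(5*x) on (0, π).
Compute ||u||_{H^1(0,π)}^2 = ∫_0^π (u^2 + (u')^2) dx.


||u||_{H^1(0,π)}^2 = 33*π

u'(x) = -5*sin(5*x) + 6*cos(3*x).
Expand u² and (u')² and integrate term by term on (0, π), using: for integers n ≥ 1, ∫_0^π sin²(nx) dx = ∫_0^π cos²(nx) dx = π/2; for n ≠ n', ∫_0^π sin(nx)sin(n'x) dx = ∫_0^π cos(nx)cos(n'x) dx = 0; and by product-to-sum, ∫_0^π sin(nx)cos(n'x) dx = ½∫_0^π [sin((n+n')x) + sin((n−n')x)] dx, which is 0 when n+n' is even and 2n/(n²−n'²) when n+n' is odd (it need not vanish on (0, π)).
  u² squared terms: (2)²·∫sin(3x)² dx = 4·π/2 = 2*π;  (1)²·∫cos(5x)² dx = 1·π/2 = π/2.
  u² cross terms: 2·(2)·(1)·∫sin(3x)·cos(5x) dx = 4·(0) = 0.
  So ∫_0^π u² dx = 2*π + π/2 + 0 = 5*π/2.
  (u')² squared terms: (-5)²·∫sin(5x)² dx = 25·π/2 = 25*π/2;  (6)²·∫cos(3x)² dx = 36·π/2 = 18*π.
  (u')² cross terms: 2·(-5)·(6)·∫sin(5x)·cos(3x) dx = -60·(0) = 0.
  So ∫_0^π (u')² dx = 25*π/2 + 18*π + 0 = 61*π/2.
||u||_{H^1}^2 = (5*π/2) + (61*π/2) = 33*π.


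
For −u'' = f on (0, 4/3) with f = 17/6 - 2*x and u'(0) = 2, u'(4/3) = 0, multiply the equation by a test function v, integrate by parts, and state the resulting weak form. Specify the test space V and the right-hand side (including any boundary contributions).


V = H^1(0, 4/3) (v unrestricted at boundary; u is determined up to an additive constant); weak form: ∫_0^4/3 u'v' dx = ∫_0^4/3 (17/6 - 2*x) v dx − 2·v(0) for all v ∈ V.

Multiply both sides by a test function v and integrate from 0 to 4/3:
  ∫_0^4/3 −u''(x) v(x) dx = ∫_0^4/3 f(x) v(x) dx.
Integrate the LHS by parts once:
  ∫_0^4/3 −u'' v dx = −[u'(x) v(x)]_0^4/3 + ∫_0^4/3 u'(x) v'(x) dx.
Thus ∫_0^4/3 u'(x) v'(x) dx = ∫_0^4/3 f(x) v(x) dx + [u'(x) v(x)]_0^4/3.
Choose V so that boundary terms are either known or forced to vanish.
u has inhomogeneous Neumann u'(0) = 2, u'(4/3) = 0. [u' v]_0^4/3 = (0)·v(4/3) − (2)·v(0) = − 2·v(0). Take V = H^1(0, 4/3); boundary term becomes part of RHS.
Weak formulation: find u (satisfying any essential BC) such that ∫_0^4/3 u'(x) v'(x) dx = ∫_0^4/3 f v dx − 2·v(0) for all v ∈ V (Neumann data are natural BCs: they enter the RHS as boundary terms).
Substituting f(x) = 17/6 - 2*x, the right-hand side is ∫_0^4/3 (17/6 - 2*x) v dx − 2·v(0).
Compatibility check (pure Neumann): taking v ≡ 1 ∈ V gives 0 = ∫_0^4/3 f dx + (0) − (2), i.e. ∫_0^4/3 f dx must equal u'(0) − u'(4/3) = 2. Indeed ∫_0^4/3 (17/6 - 2*x) dx = 2, so the data are compatible. The solution is then unique only up to an additive constant (fix it e.g. by requiring ∫_0^4/3 u dx = 0).


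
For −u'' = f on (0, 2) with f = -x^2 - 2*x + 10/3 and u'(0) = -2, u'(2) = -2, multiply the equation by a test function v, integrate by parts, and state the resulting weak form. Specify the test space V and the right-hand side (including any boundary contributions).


V = H^1(0, 2) (v unrestricted at boundary; u is determined up to an additive constant); weak form: ∫_0^2 u'v' dx = ∫_0^2 (-x^2 - 2*x + 10/3) v dx − 2·v(2) + 2·v(0) for all v ∈ V.

Multiply both sides by a test function v and integrate from 0 to 2:
  ∫_0^2 −u''(x) v(x) dx = ∫_0^2 f(x) v(x) dx.
Integrate the LHS by parts once:
  ∫_0^2 −u'' v dx = −[u'(x) v(x)]_0^2 + ∫_0^2 u'(x) v'(x) dx.
Thus ∫_0^2 u'(x) v'(x) dx = ∫_0^2 f(x) v(x) dx + [u'(x) v(x)]_0^2.
Choose V so that boundary terms are either known or forced to vanish.
u has inhomogeneous Neumann u'(0) = -2, u'(2) = -2. [u' v]_0^2 = (-2)·v(2) − (-2)·v(0) = − 2·v(2) + 2·v(0). Take V = H^1(0, 2); boundary term becomes part of RHS.
Weak formulation: find u (satisfying any essential BC) such that ∫_0^2 u'(x) v'(x) dx = ∫_0^2 f v dx − 2·v(2) + 2·v(0) for all v ∈ V (Neumann data are natural BCs: they enter the RHS as boundary terms).
Substituting f(x) = -x^2 - 2*x + 10/3, the right-hand side is ∫_0^2 (-x^2 - 2*x + 10/3) v dx − 2·v(2) + 2·v(0).
Compatibility check (pure Neumann): taking v ≡ 1 ∈ V gives 0 = ∫_0^2 f dx + (-2) − (-2), i.e. ∫_0^2 f dx must equal u'(0) − u'(2) = 0. Indeed ∫_0^2 (-x^2 - 2*x + 10/3) dx = 0, so the data are compatible. The solution is then unique only up to an additive constant (fix it e.g. by requiring ∫_0^2 u dx = 0).


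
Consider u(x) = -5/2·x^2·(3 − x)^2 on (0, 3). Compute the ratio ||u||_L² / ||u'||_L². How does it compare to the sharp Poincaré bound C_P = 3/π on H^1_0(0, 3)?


||u||_L² / ||u'||_L² = sqrt(3)/2 < C_P = 3/π.

u(x) = -5/2·x^2·(3 − x)^2, so u'(x) = 5*x*(x*(3 - x) - (x - 3)^2).
u(x) = -5/2·x^2·(3 − x)^2 vanishes at x = 0 and x = 3, so u ∈ H^1_0(0, 3). Differentiate via the product rule and integrate the resulting polynomials term by term.
  ∫_0^3 u² dx = ∫_0^3 (25*x^8/4 - 75*x^7 + 675*x^6/2 - 675*x^5 + 2025*x^4/4) dx. Term by term:
    ∫_0^3 25*x^8/4 dx = 54675/4;  ∫_0^3 -75*x^7 dx = -492075/8;  ∫_0^3 675*x^6/2 dx = 1476225/14;
    ∫_0^3 -675*x^5 dx = -164025/2;  ∫_0^3 2025*x^4/4 dx = 98415/4.
  Sum: 54675/4 − 492075/8 + 1476225/14 − 164025/2 + 98415/4 = 10935/56.
  ∫_0^3 (u')² dx = ∫_0^3 (100*x^6 - 900*x^5 + 2925*x^4 - 4050*x^3 + 2025*x^2) dx. Term by term:
    ∫_0^3 100*x^6 dx = 218700/7;  ∫_0^3 -900*x^5 dx = -109350;  ∫_0^3 2925*x^4 dx = 142155;
    ∫_0^3 -4050*x^3 dx = -164025/2;  ∫_0^3 2025*x^2 dx = 18225.
  Sum: 218700/7 − 109350 + 142155 − 164025/2 + 18225 = 3645/14.
∫_0^3 u² dx = 10935/56, so ||u||_L² = 27*sqrt(210)/28.
∫_0^3 (u')² dx = 3645/14, so ||u'||_L² = 27*sqrt(70)/14.
Ratio ||u||_L² / ||u'||_L² = sqrt(3)/2.
Sharp Poincaré constant on H^1_0(0, 3) is C_P = L/π = 3/π, achieved by sin(π/3·x).
A polynomial bump cannot attain the sharp Poincaré constant (only the first sine eigenfunction does), so the ratio is strictly less than C_P, consistent with ||u||_L² ≤ C_P ||u'||_L².


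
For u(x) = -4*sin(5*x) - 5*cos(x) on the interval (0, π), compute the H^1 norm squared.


||u||_{H^1(0,π)}^2 = 233*π

u'(x) = 5*sin(x) - 20*cos(5*x).
Expand u² and (u')² and integrate term by term on (0, π), using: for integers n ≥ 1, ∫_0^π sin²(nx) dx = ∫_0^π cos²(nx) dx = π/2; for n ≠ n', ∫_0^π sin(nx)sin(n'x) dx = ∫_0^π cos(nx)cos(n'x) dx = 0; and by product-to-sum, ∫_0^π sin(nx)cos(n'x) dx = ½∫_0^π [sin((n+n')x) + sin((n−n')x)] dx, which is 0 when n+n' is even and 2n/(n²−n'²) when n+n' is odd (it need not vanish on (0, π)).
  u² squared terms: (-5)²·∫cos(x)² dx = 25·π/2 = 25*π/2;  (-4)²·∫sin(5x)² dx = 16·π/2 = 8*π.
  u² cross terms: 2·(-5)·(-4)·∫cos(x)·sin(5x) dx = 40·(0) = 0.
  So ∫_0^π u² dx = 25*π/2 + 8*π + 0 = 41*π/2.
  (u')² squared terms: (-20)²·∫cos(5x)² dx = 400·π/2 = 200*π;  (5)²·∫sin(x)² dx = 25·π/2 = 25*π/2.
  (u')² cross terms: 2·(-20)·(5)·∫cos(5x)·sin(x) dx = -200·(0) = 0.
  So ∫_0^π (u')² dx = 200*π + 25*π/2 + 0 = 425*π/2.
||u||_{H^1}^2 = (41*π/2) + (425*π/2) = 233*π.


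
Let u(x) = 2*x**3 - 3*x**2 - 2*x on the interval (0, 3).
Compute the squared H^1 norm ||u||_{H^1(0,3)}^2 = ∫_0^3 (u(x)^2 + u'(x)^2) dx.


||u||_{H^1}^2 = 22362/35

The H^1 norm (squared) on an interval (0, L) is
  ||u||_{H^1}^2 = ∫_0^L u(x)^2 dx + ∫_0^L u'(x)^2 dx.
Compute u'(x) = 6*x**2 - 6*x - 2.
Then u(x)^2 = 4*x**6 - 12*x**5 + x**4 + 12*x**3 + 4*x**2 and u'(x)^2 = 36*x**4 - 72*x**3 + 12*x**2 + 24*x + 4.
Integrate each monomial from 0 to 3 using ∫_0^3 c·x^n dx = c·3^(n+1)/(n+1):
  ∫_0^3 u(x)^2 dx = ∫_0^3 (4*x^6 - 12*x^5 + x^4 + 12*x^3 + 4*x^2) dx. Term by term:
    ∫_0^3 4*x^6 dx = 8748/7;  ∫_0^3 -12*x^5 dx = -1458;  ∫_0^3 x^4 dx = 243/5;
    ∫_0^3 12*x^3 dx = 243;  ∫_0^3 4*x^2 dx = 36.
  Sum: 8748/7 − 1458 + 243/5 + 243 + 36 = 4176/35.
  ∫_0^3 u'(x)^2 dx = ∫_0^3 (36*x^4 - 72*x^3 + 12*x^2 + 24*x + 4) dx. Term by term:
    ∫_0^3 36*x^4 dx = 8748/5;  ∫_0^3 -72*x^3 dx = -1458;  ∫_0^3 12*x^2 dx = 108;
    ∫_0^3 24*x dx = 108;  ∫_0^3 4 dx = 12.
  Sum: 8748/5 − 1458 + 108 + 108 + 12 = 2598/5.
Adding: ||u||_{H^1}^2 = 4176/35 + 2598/5 = 22362/35.


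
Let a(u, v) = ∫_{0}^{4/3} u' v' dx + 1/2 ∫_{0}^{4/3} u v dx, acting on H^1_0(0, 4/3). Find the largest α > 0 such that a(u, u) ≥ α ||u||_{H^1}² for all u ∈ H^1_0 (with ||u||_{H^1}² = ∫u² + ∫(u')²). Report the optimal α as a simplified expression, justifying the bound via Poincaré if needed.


α = (8 + 9*π^2)/(16 + 9*π^2)

Coercivity of a(·,·) on H^1_0(0, 4/3) means a(u, u) ≥ α ||u||_{H^1}² for every u ∈ H^1_0.
The interval has length L = 4/3, and Poincaré/coercivity depend only on L. Here a(u, u) = ∫(u')² + (1/2)·∫u².
Here 0 < c = 1/2 < 1. The condition a(u,u) ≥ α||u||_{H^1}² reads (1−α)∫(u')² ≥ (α−c)∫u². Any admissible α is ≤ 1 (rapidly oscillating u have ∫u²/∫(u')² → 0), and α = 1 would force 0 ≥ (1−c)∫u², impossible since c < 1; so 1−α > 0. By the sharp Poincaré inequality on H^1_0 of an interval of length L, ∫(u')² ≥ (π/L)²∫u² with equality for the first sine mode sin(π(x−x₀)/L) (x₀ the left endpoint), so the inequality holds for all u iff (1−α)(π/L)² ≥ α − c, i.e. α ≤ ((π/L)² + c)/((π/L)² + 1) = (1 + c(L/π)²)/(1 + (L/π)²). With (π/L)² = 9*π^2/16 and c = 1/2, the largest admissible constant is α = ((π/L)² + c)/((π/L)² + 1).
Simplifying, α = (8 + 9*π^2)/(16 + 9*π^2).


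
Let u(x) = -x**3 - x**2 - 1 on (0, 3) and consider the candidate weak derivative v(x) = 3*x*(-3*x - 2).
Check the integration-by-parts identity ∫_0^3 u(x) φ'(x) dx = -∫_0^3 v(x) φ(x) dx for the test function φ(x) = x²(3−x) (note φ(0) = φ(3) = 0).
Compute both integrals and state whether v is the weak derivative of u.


LHS = 486/5, RHS = 1458/5. No, v is not the weak derivative of u.

u(x) = -x**3 - x**2 - 1, classical derivative u'(x) = -3*x**2 - 2*x.
φ(x) = x²(3−x), so φ'(x) = 3*x*(2 - x).
Note φ(0) = φ(3) = 0, so the boundary term u·φ vanishes.
LHS = ∫_0^3 u(x) φ'(x) dx = ∫_0^3 (3*x^5 - 3*x^4 - 6*x^3 + 3*x^2 - 6*x) dx. Term by term:
  ∫_0^3 3*x^5 dx = 729/2;  ∫_0^3 -3*x^4 dx = -729/5;  ∫_0^3 -6*x^3 dx = -243/2;
  ∫_0^3 3*x^2 dx = 27;  ∫_0^3 -6*x dx = -27.
Sum: 729/2 − 729/5 − 243/2 + 27 − 27 = 486/5.
So LHS = 486/5.
∫_0^3 v(x) φ(x) dx = ∫_0^3 (9*x^5 - 21*x^4 - 18*x^3) dx. Term by term:
  ∫_0^3 9*x^5 dx = 2187/2;  ∫_0^3 -21*x^4 dx = -5103/5;  ∫_0^3 -18*x^3 dx = -729/2.
Sum: 2187/2 − 5103/5 − 729/2 = -1458/5.
So RHS = -∫_0^3 v(x) φ(x) dx = 1458/5.
LHS − RHS = -972/5 ≠ 0, so the identity fails.
(For a valid weak derivative the identity must hold for EVERY test function, in particular this one. The failure shows v is NOT the weak derivative of u.)
Correct weak derivative would be u'(x) = -3*x**2 - 2*x.


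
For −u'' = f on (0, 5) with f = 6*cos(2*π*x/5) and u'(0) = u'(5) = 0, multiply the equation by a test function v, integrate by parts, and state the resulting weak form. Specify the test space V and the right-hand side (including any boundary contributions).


V = H^1(0, 5) (no boundary constraint on v; u is determined up to an additive constant); weak form: ∫_0^5 u'v' dx = ∫_0^5 (6*cos(2*π*x/5)) v dx for all v ∈ V.

Multiply both sides by a test function v and integrate from 0 to 5:
  ∫_0^5 −u''(x) v(x) dx = ∫_0^5 f(x) v(x) dx.
Integrate the LHS by parts once:
  ∫_0^5 −u'' v dx = −[u'(x) v(x)]_0^5 + ∫_0^5 u'(x) v'(x) dx.
Thus ∫_0^5 u'(x) v'(x) dx = ∫_0^5 f(x) v(x) dx + [u'(x) v(x)]_0^5.
Choose V so that boundary terms are either known or forced to vanish.
u has homogeneous Neumann: u'(0) = u'(5) = 0. So [u' v]_0^5 = 0·v(5) − 0·v(0) = 0 for any v; take V = H^1(0, 5).
Weak formulation: find u (satisfying any essential BC) such that ∫_0^5 u'(x) v'(x) dx = ∫_0^5 f v dx for all v ∈ V (homogeneous Neumann, so boundary terms vanish).
Substituting f(x) = 6*cos(2*π*x/5), the right-hand side is ∫_0^5 (6*cos(2*π*x/5)) v dx.
Compatibility check (pure Neumann): taking v ≡ 1 ∈ V gives 0 = ∫_0^5 f dx + (0) − (0), i.e. ∫_0^5 f dx must equal u'(0) − u'(5) = 0. Indeed ∫_0^5 (6*cos(2*π*x/5)) dx = 0, so the data are compatible. The solution is then unique only up to an additive constant (fix it e.g. by requiring ∫_0^5 u dx = 0).


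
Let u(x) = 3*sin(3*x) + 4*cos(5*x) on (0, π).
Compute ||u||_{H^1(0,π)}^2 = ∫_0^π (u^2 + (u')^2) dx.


||u||_{H^1(0,π)}^2 = 253*π

u'(x) = -20*sin(5*x) + 9*cos(3*x).
Expand u² and (u')² and integrate term by term on (0, π), using: for integers n ≥ 1, ∫_0^π sin²(nx) dx = ∫_0^π cos²(nx) dx = π/2; for n ≠ n', ∫_0^π sin(nx)sin(n'x) dx = ∫_0^π cos(nx)cos(n'x) dx = 0; and by product-to-sum, ∫_0^π sin(nx)cos(n'x) dx = ½∫_0^π [sin((n+n')x) + sin((n−n')x)] dx, which is 0 when n+n' is even and 2n/(n²−n'²) when n+n' is odd (it need not vanish on (0, π)).
  u² squared terms: (3)²·∫sin(3x)² dx = 9·π/2 = 9*π/2;  (4)²·∫cos(5x)² dx = 16·π/2 = 8*π.
  u² cross terms: 2·(3)·(4)·∫sin(3x)·cos(5x) dx = 24·(0) = 0.
  So ∫_0^π u² dx = 9*π/2 + 8*π + 0 = 25*π/2.
  (u')² squared terms: (-20)²·∫sin(5x)² dx = 400·π/2 = 200*π;  (9)²·∫cos(3x)² dx = 81·π/2 = 81*π/2.
  (u')² cross terms: 2·(-20)·(9)·∫sin(5x)·cos(3x) dx = -360·(0) = 0.
  So ∫_0^π (u')² dx = 200*π + 81*π/2 + 0 = 481*π/2.
||u||_{H^1}^2 = (25*π/2) + (481*π/2) = 253*π.


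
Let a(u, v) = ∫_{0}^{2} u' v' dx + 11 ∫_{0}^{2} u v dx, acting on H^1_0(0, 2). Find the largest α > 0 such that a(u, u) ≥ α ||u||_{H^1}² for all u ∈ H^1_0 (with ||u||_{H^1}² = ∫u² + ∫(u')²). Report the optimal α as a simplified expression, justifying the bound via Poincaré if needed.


α = 1

Coercivity of a(·,·) on H^1_0(0, 2) means a(u, u) ≥ α ||u||_{H^1}² for every u ∈ H^1_0.
The interval has length L = 2, and Poincaré/coercivity depend only on L. Here a(u, u) = ∫(u')² + (11)·∫u².
Here c = 11 ≥ 1, so a(u,u) = ∫(u')² + c∫u² ≥ ∫(u')² + ∫u² = ||u||_{H^1}², i.e. α = 1 works. No larger α is possible: a(u,u) ≥ α||u||_{H^1}² means (1−α)∫(u')² ≥ (α−c)∫u², and for the modes u_n = sin(nπ(x−x₀)/L) (x₀ the left endpoint) one has ∫u_n²/∫(u_n')² = (L/(nπ))² → 0, so a(u_n,u_n)/||u_n||_{H^1}² → 1. Hence the optimal constant is α = 1.
Therefore α = 1.
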